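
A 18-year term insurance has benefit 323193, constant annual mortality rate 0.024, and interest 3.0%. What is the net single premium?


NSP = benefit * sum_{k=0}^{n-1} k_p_x * q * v^(k+1)
With constant q=0.024, v=0.970874
Sum = 0.27585
NSP = 323193 * 0.27585
= 89152.6767


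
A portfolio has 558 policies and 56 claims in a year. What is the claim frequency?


frequency = claims / policies
= 56 / 558
= 0.1004


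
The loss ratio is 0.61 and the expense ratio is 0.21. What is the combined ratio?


Combined ratio = loss ratio + expense ratio
= 0.61 + 0.21
= 0.82


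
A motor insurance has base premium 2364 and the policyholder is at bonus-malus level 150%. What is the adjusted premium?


adjusted = base * BM_level / 100
= 2364 * 150 / 100
= 2364 * 1.5
= 3546.0


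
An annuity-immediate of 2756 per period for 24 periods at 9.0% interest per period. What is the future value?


FV = PMT * ((1+i)^n - 1) / i
= 2756 * ((1.09)^24 - 1) / 0.09
= 2756 * (7.911083 - 1) / 0.09
= 211632.7248


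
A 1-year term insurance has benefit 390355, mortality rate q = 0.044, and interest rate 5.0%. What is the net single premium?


NSP = benefit * q * v
v = 1/(1+i) = 0.952381
NSP = 390355 * 0.044 * 0.952381
= 16357.7333


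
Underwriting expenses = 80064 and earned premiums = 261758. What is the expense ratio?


Expense ratio = expenses / premiums
= 80064 / 261758
= 0.3059


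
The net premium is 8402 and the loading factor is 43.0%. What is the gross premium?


Gross = net * (1 + loading)
= 8402 * (1 + 0.43)
= 8402 * 1.43
= 12014.86


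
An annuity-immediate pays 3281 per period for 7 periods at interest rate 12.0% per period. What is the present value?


PV = PMT * (1 - (1+i)^(-n)) / i
= 3281 * (1 - (1+0.12)^(-7)) / 0.12
= 3281 * (1 - 0.452349) / 0.12
= 3281 * 4.563757
= 14973.6852


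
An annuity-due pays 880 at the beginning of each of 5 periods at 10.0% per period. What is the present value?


PV_due = PMT * (1-(1+i)^(-n))/i * (1+i)
PV_immediate = 3335.8924
PV_due = 3335.8924 * 1.1
= 3669.4816


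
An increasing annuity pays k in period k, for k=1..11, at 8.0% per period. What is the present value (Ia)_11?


(Ia)_n = sum_{k=1}^{n} k * v^k, v = 1/(1+i)
v = 0.925926
Sum computed term by term:
(Ia)_11 = 37.4046


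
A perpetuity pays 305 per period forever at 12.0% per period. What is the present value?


PV = PMT / i
= 305 / 0.12
= 2541.6667


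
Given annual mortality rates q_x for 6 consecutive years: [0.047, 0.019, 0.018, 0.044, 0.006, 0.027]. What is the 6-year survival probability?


p_k = 1 - q_k for each year
Survival = product of (1 - q_k)
= 0.953 * 0.981 * 0.982 * 0.956 * 0.994 * 0.973
= 0.8488


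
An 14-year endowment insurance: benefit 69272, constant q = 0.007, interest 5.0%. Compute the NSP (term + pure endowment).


Term component = 4612.8702
Pure endowment = 14_p_x * v^14 * benefit = 0.906337 * 0.505068 * 69272 = 31710.0567
NSP = 36322.9269


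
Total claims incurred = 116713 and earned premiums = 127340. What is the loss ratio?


Loss ratio = claims / premiums
= 116713 / 127340
= 0.9165


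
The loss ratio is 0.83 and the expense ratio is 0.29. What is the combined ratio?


Combined ratio = loss ratio + expense ratio
= 0.83 + 0.29
= 1.12


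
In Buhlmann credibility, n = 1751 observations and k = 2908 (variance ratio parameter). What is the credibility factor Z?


Z = n / (n + k)
= 1751 / (1751 + 2908)
= 1751 / 4659
= 0.3758


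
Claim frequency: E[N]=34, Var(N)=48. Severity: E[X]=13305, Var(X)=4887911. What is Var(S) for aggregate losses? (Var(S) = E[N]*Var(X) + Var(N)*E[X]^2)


Var(S) = E[N]*Var(X) + Var(N)*E[X]^2
= 34*4887911 + 48*13305^2
= 166188974 + 8497105200
= 8.6633e+09


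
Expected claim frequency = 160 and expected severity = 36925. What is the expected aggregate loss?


E[S] = E[N] * E[X]
= 160 * 36925
= 5.9080e+06


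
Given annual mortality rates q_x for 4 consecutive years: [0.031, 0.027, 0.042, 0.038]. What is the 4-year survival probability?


p_k = 1 - q_k for each year
Survival = product of (1 - q_k)
= 0.969 * 0.973 * 0.958 * 0.962
= 0.8689


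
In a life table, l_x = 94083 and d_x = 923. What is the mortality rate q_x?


q_x = d_x / l_x
= 923 / 94083
= 0.0098


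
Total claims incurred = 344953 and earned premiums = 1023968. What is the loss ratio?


Loss ratio = claims / premiums
= 344953 / 1023968
= 0.3369


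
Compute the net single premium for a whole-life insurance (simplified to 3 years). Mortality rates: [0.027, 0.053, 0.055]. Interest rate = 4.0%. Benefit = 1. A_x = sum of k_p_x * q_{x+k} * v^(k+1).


v = 0.961538
Year 0: k_p_x=1.0, q=0.027, term=0.025962
Year 1: k_p_x=0.973, q=0.053, term=0.047678
Year 2: k_p_x=0.921431, q=0.055, term=0.045053
A_x = 0.1187


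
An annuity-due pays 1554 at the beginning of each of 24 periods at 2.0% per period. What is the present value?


PV_due = PMT * (1-(1+i)^(-n))/i * (1+i)
PV_immediate = 29392.2404
PV_due = 29392.2404 * 1.02
= 29980.0852


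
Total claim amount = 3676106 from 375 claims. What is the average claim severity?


severity = total / number
= 3676106 / 375
= 9802.9493


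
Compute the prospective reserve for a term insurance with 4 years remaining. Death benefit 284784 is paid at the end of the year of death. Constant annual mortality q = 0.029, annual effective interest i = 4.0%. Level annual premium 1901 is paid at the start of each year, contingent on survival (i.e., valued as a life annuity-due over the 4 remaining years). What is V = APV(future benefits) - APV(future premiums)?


v = 1/(1+i) = 0.961538
APV(future benefits) per unit = sum_{k=0}^{3} k_p_x * q * v^(k+1) = 0.100921
APV(future benefits) = 284784 * 0.100921 = 28740.7053
Life annuity-due factor ä_{x:4} = sum_{k=0}^{3} k_p_x * v^k = 3.619238
APV(future premiums) = 1901 * 3.619238 = 6880.172
V = 28740.7053 - 6880.172
= 21860.5333


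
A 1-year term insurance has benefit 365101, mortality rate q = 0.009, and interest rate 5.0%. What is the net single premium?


NSP = benefit * q * v
v = 1/(1+i) = 0.952381
NSP = 365101 * 0.009 * 0.952381
= 3129.4371


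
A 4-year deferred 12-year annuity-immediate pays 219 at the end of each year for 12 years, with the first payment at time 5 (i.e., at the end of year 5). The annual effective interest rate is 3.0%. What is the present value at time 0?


PV at time 4 of the 12-year annuity-immediate:
a_n = 219 * (1-(1+0.03)^(-12))/0.03 = 2179.9269
Discount back 4 years to time 0:
PV = 2179.9269 * (1+0.03)^(-4)
= 2179.9269 * 0.888487
= 1936.8368


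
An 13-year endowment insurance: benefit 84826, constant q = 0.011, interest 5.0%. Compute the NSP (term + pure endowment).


Term component = 8270.9028
Pure endowment = 13_p_x * v^13 * benefit = 0.866068 * 0.530321 * 84826 = 38960.0846
NSP = 47230.9874


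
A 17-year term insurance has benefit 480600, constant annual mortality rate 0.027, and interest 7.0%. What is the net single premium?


NSP = benefit * sum_{k=0}^{n-1} k_p_x * q * v^(k+1)
With constant q=0.027, v=0.934579
Sum = 0.223017
NSP = 480600 * 0.223017
= 107182.103


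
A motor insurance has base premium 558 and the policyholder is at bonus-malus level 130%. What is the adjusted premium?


adjusted = base * BM_level / 100
= 558 * 130 / 100
= 558 * 1.3
= 725.4


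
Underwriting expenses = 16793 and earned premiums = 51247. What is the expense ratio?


Expense ratio = expenses / premiums
= 16793 / 51247
= 0.3277


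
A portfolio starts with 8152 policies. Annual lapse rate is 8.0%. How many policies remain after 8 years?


remaining = initial * (1 - lapse)^years
= 8152 * (1 - 0.08)^8
= 8152 * 0.513219
= 4183.7603


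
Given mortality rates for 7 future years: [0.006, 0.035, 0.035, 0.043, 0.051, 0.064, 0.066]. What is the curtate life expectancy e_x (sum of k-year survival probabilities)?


e_x = sum_{k=1}^{n} k_p_x
k_p_x values:
  1_p_x = 0.994
  2_p_x = 0.95921
  3_p_x = 0.925638
  4_p_x = 0.885835
  5_p_x = 0.840658
  6_p_x = 0.786856
  7_p_x = 0.734923
e_x = 6.1271


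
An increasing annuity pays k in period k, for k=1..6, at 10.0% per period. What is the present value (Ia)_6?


(Ia)_n = sum_{k=1}^{n} k * v^k, v = 1/(1+i)
v = 0.909091
Sum computed term by term:
(Ia)_6 = 14.0394


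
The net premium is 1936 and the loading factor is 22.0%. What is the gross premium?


Gross = net * (1 + loading)
= 1936 * (1 + 0.22)
= 1936 * 1.22
= 2361.92


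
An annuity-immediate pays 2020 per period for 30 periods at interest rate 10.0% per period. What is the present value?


PV = PMT * (1 - (1+i)^(-n)) / i
= 2020 * (1 - (1+0.1)^(-30)) / 0.1
= 2020 * (1 - 0.057309) / 0.1
= 2020 * 9.426914
= 19042.3672


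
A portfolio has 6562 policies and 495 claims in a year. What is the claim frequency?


frequency = claims / policies
= 495 / 6562
= 0.0754


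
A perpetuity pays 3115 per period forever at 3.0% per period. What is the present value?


PV = PMT / i
= 3115 / 0.03
= 103833.3333


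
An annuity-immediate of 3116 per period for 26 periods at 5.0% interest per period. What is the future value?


FV = PMT * ((1+i)^n - 1) / i
= 3116 * ((1.05)^26 - 1) / 0.05
= 3116 * (3.555673 - 1) / 0.05
= 159269.5219


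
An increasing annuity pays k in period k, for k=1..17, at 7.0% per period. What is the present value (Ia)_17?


(Ia)_n = sum_{k=1}^{n} k * v^k, v = 1/(1+i)
v = 0.934579
Sum computed term by term:
(Ia)_17 = 72.3555


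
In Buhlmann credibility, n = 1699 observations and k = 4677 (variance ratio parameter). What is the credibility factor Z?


Z = n / (n + k)
= 1699 / (1699 + 4677)
= 1699 / 6376
= 0.2665


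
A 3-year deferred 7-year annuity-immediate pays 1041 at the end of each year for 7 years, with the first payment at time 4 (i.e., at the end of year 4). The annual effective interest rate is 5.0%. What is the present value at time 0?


PV at time 3 of the 7-year annuity-immediate:
a_n = 1041 * (1-(1+0.05)^(-7))/0.05 = 6023.6147
Discount back 3 years to time 0:
PV = 6023.6147 * (1+0.05)^(-3)
= 6023.6147 * 0.863838
= 5203.4249


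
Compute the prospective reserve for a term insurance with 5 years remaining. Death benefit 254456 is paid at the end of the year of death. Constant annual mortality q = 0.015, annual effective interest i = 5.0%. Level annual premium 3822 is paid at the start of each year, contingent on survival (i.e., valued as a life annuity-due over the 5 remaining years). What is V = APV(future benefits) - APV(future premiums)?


v = 1/(1+i) = 0.952381
APV(future benefits) per unit = sum_{k=0}^{4} k_p_x * q * v^(k+1) = 0.063116
APV(future benefits) = 254456 * 0.063116 = 16060.1828
Life annuity-due factor ä_{x:5} = sum_{k=0}^{4} k_p_x * v^k = 4.418103
APV(future premiums) = 3822 * 4.418103 = 16885.9893
V = 16060.1828 - 16885.9893
= -825.8065


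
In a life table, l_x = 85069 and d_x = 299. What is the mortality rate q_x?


q_x = d_x / l_x
= 299 / 85069
= 0.0035


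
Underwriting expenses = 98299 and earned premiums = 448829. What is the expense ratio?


Expense ratio = expenses / premiums
= 98299 / 448829
= 0.219


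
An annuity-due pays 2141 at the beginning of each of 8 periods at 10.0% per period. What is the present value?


PV_due = PMT * (1-(1+i)^(-n))/i * (1+i)
PV_immediate = 11422.077
PV_due = 11422.077 * 1.1
= 12564.2847


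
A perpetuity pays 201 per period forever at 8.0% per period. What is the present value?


PV = PMT / i
= 201 / 0.08
= 2512.5


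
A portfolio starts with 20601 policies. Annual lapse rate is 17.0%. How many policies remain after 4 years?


remaining = initial * (1 - lapse)^years
= 20601 * (1 - 0.17)^4
= 20601 * 0.474583
= 9776.8887


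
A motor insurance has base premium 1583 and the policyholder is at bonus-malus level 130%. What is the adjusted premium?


adjusted = base * BM_level / 100
= 1583 * 130 / 100
= 1583 * 1.3
= 2057.9


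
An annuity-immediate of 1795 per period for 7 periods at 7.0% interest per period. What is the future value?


FV = PMT * ((1+i)^n - 1) / i
= 1795 * ((1.07)^7 - 1) / 0.07
= 1795 * (1.605781 - 1) / 0.07
= 15533.9679


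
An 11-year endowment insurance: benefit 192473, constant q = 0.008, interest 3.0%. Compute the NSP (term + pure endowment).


Term component = 13723.0792
Pure endowment = 11_p_x * v^11 * benefit = 0.915437 * 0.722421 * 192473 = 127288.3736
NSP = 141011.4529


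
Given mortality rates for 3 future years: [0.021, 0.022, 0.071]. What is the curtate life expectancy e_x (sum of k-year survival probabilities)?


e_x = sum_{k=1}^{n} k_p_x
k_p_x values:
  1_p_x = 0.979
  2_p_x = 0.957462
  3_p_x = 0.889482
e_x = 2.8259


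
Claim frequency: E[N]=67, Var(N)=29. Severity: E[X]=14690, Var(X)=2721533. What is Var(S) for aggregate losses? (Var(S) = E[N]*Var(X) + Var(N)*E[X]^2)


Var(S) = E[N]*Var(X) + Var(N)*E[X]^2
= 67*2721533 + 29*14690^2
= 182342711 + 6258086900
= 6.4404e+09


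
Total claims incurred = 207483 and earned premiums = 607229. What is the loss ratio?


Loss ratio = claims / premiums
= 207483 / 607229
= 0.3417


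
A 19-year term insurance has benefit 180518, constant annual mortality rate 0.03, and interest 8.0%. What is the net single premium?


NSP = benefit * sum_{k=0}^{n-1} k_p_x * q * v^(k+1)
With constant q=0.03, v=0.925926
Sum = 0.2373
NSP = 180518 * 0.2373
= 42836.8854


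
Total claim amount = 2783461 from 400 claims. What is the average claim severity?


severity = total / number
= 2783461 / 400
= 6958.6525


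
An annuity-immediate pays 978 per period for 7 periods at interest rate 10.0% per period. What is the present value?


PV = PMT * (1 - (1+i)^(-n)) / i
= 978 * (1 - (1+0.1)^(-7)) / 0.1
= 978 * (1 - 0.513158) / 0.1
= 978 * 4.868419
= 4761.3136


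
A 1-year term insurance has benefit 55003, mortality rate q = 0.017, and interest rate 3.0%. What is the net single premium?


NSP = benefit * q * v
v = 1/(1+i) = 0.970874
NSP = 55003 * 0.017 * 0.970874
= 907.8165


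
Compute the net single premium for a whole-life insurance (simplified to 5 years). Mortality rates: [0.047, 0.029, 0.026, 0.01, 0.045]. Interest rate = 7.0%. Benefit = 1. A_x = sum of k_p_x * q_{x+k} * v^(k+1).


v = 0.934579
Year 0: k_p_x=1.0, q=0.047, term=0.043925
Year 1: k_p_x=0.953, q=0.029, term=0.024139
Year 2: k_p_x=0.925363, q=0.026, term=0.01964
Year 3: k_p_x=0.901304, q=0.01, term=0.006876
Year 4: k_p_x=0.892291, q=0.045, term=0.028629
A_x = 0.1232


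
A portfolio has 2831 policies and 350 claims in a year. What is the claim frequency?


frequency = claims / policies
= 350 / 2831
= 0.1236


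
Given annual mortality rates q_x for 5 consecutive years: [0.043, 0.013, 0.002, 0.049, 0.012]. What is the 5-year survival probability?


p_k = 1 - q_k for each year
Survival = product of (1 - q_k)
= 0.957 * 0.987 * 0.998 * 0.951 * 0.988
= 0.8857


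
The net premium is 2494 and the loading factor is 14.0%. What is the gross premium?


Gross = net * (1 + loading)
= 2494 * (1 + 0.14)
= 2494 * 1.14
= 2843.16


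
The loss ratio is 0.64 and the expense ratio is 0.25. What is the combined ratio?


Combined ratio = loss ratio + expense ratio
= 0.64 + 0.25
= 0.89


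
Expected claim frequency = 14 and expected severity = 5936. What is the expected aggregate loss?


E[S] = E[N] * E[X]
= 14 * 5936
= 83104


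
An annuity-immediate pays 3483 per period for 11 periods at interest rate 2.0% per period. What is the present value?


PV = PMT * (1 - (1+i)^(-n)) / i
= 3483 * (1 - (1+0.02)^(-11)) / 0.02
= 3483 * (1 - 0.804263) / 0.02
= 3483 * 9.786848
= 34087.5917


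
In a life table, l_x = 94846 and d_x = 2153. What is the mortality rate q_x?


q_x = d_x / l_x
= 2153 / 94846
= 0.0227


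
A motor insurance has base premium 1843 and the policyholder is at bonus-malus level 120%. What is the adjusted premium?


adjusted = base * BM_level / 100
= 1843 * 120 / 100
= 1843 * 1.2
= 2211.6


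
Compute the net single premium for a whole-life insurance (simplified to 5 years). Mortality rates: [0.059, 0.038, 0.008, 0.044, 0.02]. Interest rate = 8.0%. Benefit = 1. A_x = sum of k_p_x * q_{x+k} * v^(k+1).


v = 0.925926
Year 0: k_p_x=1.0, q=0.059, term=0.05463
Year 1: k_p_x=0.941, q=0.038, term=0.030657
Year 2: k_p_x=0.905242, q=0.008, term=0.005749
Year 3: k_p_x=0.898, q=0.044, term=0.029043
Year 4: k_p_x=0.858488, q=0.02, term=0.011685
A_x = 0.1318


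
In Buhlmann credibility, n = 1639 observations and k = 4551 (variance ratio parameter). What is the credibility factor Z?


Z = n / (n + k)
= 1639 / (1639 + 4551)
= 1639 / 6190
= 0.2648


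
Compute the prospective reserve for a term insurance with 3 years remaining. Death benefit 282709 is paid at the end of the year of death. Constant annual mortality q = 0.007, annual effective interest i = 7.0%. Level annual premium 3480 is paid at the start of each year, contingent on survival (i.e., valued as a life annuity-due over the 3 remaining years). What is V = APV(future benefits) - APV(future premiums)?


v = 1/(1+i) = 0.934579
APV(future benefits) per unit = sum_{k=0}^{2} k_p_x * q * v^(k+1) = 0.018248
APV(future benefits) = 282709 * 0.018248 = 5158.7881
Life annuity-due factor ä_{x:3} = sum_{k=0}^{2} k_p_x * v^k = 2.789291
APV(future premiums) = 3480 * 2.789291 = 9706.7319
V = 5158.7881 - 9706.7319
= -4547.9438


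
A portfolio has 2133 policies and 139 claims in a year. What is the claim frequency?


frequency = claims / policies
= 139 / 2133
= 0.0652


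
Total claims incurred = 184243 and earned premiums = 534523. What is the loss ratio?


Loss ratio = claims / premiums
= 184243 / 534523
= 0.3447


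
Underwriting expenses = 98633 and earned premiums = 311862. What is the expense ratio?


Expense ratio = expenses / premiums
= 98633 / 311862
= 0.3163


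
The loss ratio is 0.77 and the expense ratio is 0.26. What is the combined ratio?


Combined ratio = loss ratio + expense ratio
= 0.77 + 0.26
= 1.03


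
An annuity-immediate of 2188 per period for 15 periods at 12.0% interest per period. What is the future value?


FV = PMT * ((1+i)^n - 1) / i
= 2188 * ((1.12)^15 - 1) / 0.12
= 2188 * (5.473566 - 1) / 0.12
= 81568.0157


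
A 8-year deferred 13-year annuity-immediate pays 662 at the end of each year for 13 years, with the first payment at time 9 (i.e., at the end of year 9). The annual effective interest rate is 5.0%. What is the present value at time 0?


PV at time 8 of the 13-year annuity-immediate:
a_n = 662 * (1-(1+0.05)^(-13))/0.05 = 6218.5453
Discount back 8 years to time 0:
PV = 6218.5453 * (1+0.05)^(-8)
= 6218.5453 * 0.676839
= 4208.9562


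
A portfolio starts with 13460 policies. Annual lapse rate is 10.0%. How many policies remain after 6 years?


remaining = initial * (1 - lapse)^years
= 13460 * (1 - 0.1)^6
= 13460 * 0.531441
= 7153.1959


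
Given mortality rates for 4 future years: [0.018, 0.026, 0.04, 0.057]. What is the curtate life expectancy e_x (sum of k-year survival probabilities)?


e_x = sum_{k=1}^{n} k_p_x
k_p_x values:
  1_p_x = 0.982
  2_p_x = 0.956468
  3_p_x = 0.918209
  4_p_x = 0.865871
e_x = 3.7225


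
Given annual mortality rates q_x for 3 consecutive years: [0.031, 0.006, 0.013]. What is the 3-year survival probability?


p_k = 1 - q_k for each year
Survival = product of (1 - q_k)
= 0.969 * 0.994 * 0.987
= 0.9507


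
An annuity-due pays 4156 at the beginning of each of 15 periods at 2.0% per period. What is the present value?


PV_due = PMT * (1-(1+i)^(-n))/i * (1+i)
PV_immediate = 53401.5391
PV_due = 53401.5391 * 1.02
= 54469.5699


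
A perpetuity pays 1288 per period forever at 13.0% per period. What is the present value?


PV = PMT / i
= 1288 / 0.13
= 9907.6923


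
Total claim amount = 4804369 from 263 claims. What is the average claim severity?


severity = total / number
= 4804369 / 263
= 18267.5627


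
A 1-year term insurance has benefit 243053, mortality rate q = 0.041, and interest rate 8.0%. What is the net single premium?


NSP = benefit * q * v
v = 1/(1+i) = 0.925926
NSP = 243053 * 0.041 * 0.925926
= 9227.012


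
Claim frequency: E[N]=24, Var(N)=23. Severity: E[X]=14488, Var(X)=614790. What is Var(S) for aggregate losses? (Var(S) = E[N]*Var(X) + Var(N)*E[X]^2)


Var(S) = E[N]*Var(X) + Var(N)*E[X]^2
= 24*614790 + 23*14488^2
= 14754960 + 4827749312
= 4.8425e+09


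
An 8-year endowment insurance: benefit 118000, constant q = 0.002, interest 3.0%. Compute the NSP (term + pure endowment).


Term component = 1645.6077
Pure endowment = 8_p_x * v^8 * benefit = 0.984112 * 0.789409 * 118000 = 91670.2762
NSP = 93315.884


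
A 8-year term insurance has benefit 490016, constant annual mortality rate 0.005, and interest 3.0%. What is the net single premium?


NSP = benefit * sum_{k=0}^{n-1} k_p_x * q * v^(k+1)
With constant q=0.005, v=0.970874
Sum = 0.034517
NSP = 490016 * 0.034517
= 16913.9551


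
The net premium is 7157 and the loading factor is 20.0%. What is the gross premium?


Gross = net * (1 + loading)
= 7157 * (1 + 0.2)
= 7157 * 1.2
= 8588.4


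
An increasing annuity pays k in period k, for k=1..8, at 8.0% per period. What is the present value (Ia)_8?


(Ia)_n = sum_{k=1}^{n} k * v^k, v = 1/(1+i)
v = 0.925926
Sum computed term by term:
(Ia)_8 = 23.5527


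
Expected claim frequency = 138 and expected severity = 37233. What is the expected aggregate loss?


E[S] = E[N] * E[X]
= 138 * 37233
= 5.1382e+06


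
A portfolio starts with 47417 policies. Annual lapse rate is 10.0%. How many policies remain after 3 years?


remaining = initial * (1 - lapse)^years
= 47417 * (1 - 0.1)^3
= 47417 * 0.729
= 34566.993


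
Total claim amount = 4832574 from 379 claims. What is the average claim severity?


severity = total / number
= 4832574 / 379
= 12750.8549


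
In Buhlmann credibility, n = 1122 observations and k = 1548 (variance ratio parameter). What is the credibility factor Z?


Z = n / (n + k)
= 1122 / (1122 + 1548)
= 1122 / 2670
= 0.4202


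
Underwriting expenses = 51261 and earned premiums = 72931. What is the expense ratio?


Expense ratio = expenses / premiums
= 51261 / 72931
= 0.7029


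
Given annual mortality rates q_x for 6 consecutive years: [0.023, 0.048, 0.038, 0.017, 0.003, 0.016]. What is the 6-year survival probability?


p_k = 1 - q_k for each year
Survival = product of (1 - q_k)
= 0.977 * 0.952 * 0.962 * 0.983 * 0.997 * 0.984
= 0.8629


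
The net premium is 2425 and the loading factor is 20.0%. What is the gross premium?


Gross = net * (1 + loading)
= 2425 * (1 + 0.2)
= 2425 * 1.2
= 2910.0


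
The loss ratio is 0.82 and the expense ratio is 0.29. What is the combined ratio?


Combined ratio = loss ratio + expense ratio
= 0.82 + 0.29
= 1.11


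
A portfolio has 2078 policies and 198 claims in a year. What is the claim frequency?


frequency = claims / policies
= 198 / 2078
= 0.0953


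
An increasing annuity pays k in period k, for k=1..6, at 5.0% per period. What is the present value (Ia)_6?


(Ia)_n = sum_{k=1}^{n} k * v^k, v = 1/(1+i)
v = 0.952381
Sum computed term by term:
(Ia)_6 = 17.0437


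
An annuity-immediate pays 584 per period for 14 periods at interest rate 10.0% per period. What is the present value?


PV = PMT * (1 - (1+i)^(-n)) / i
= 584 * (1 - (1+0.1)^(-14)) / 0.1
= 584 * (1 - 0.263331) / 0.1
= 584 * 7.366687
= 4302.1455


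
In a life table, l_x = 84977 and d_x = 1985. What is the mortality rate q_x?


q_x = d_x / l_x
= 1985 / 84977
= 0.0234


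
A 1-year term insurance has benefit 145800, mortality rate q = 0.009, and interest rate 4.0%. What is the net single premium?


NSP = benefit * q * v
v = 1/(1+i) = 0.961538
NSP = 145800 * 0.009 * 0.961538
= 1261.7308


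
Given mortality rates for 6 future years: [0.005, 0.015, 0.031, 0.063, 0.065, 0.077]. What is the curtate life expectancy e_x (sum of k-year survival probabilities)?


e_x = sum_{k=1}^{n} k_p_x
k_p_x values:
  1_p_x = 0.995
  2_p_x = 0.980075
  3_p_x = 0.949693
  4_p_x = 0.889862
  5_p_x = 0.832021
  6_p_x = 0.767955
e_x = 5.4146


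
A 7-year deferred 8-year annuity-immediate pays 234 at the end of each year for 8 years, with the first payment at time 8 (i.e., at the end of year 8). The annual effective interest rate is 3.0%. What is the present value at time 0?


PV at time 7 of the 8-year annuity-immediate:
a_n = 234 * (1-(1+0.03)^(-8))/0.03 = 1642.608
Discount back 7 years to time 0:
PV = 1642.608 * (1+0.03)^(-7)
= 1642.608 * 0.813092
= 1335.5906


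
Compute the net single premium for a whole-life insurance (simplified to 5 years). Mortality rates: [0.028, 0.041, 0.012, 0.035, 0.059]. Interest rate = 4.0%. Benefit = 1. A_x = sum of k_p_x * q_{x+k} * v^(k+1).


v = 0.961538
Year 0: k_p_x=1.0, q=0.028, term=0.026923
Year 1: k_p_x=0.972, q=0.041, term=0.036845
Year 2: k_p_x=0.932148, q=0.012, term=0.009944
Year 3: k_p_x=0.920962, q=0.035, term=0.027553
Year 4: k_p_x=0.888729, q=0.059, term=0.043098
A_x = 0.1444


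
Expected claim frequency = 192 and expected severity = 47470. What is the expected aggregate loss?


E[S] = E[N] * E[X]
= 192 * 47470
= 9.1142e+06


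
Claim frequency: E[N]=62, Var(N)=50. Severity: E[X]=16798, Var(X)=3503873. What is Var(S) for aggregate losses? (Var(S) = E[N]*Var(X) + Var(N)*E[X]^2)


Var(S) = E[N]*Var(X) + Var(N)*E[X]^2
= 62*3503873 + 50*16798^2
= 217240126 + 14108640200
= 1.4326e+10


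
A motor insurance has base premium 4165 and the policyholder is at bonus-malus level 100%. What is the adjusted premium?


adjusted = base * BM_level / 100
= 4165 * 100 / 100
= 4165 * 1.0
= 4165.0


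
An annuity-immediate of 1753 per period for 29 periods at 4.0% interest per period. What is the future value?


FV = PMT * ((1+i)^n - 1) / i
= 1753 * ((1.04)^29 - 1) / 0.04
= 1753 * (3.118651 - 1) / 0.04
= 92849.8999


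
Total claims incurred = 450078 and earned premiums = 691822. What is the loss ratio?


Loss ratio = claims / premiums
= 450078 / 691822
= 0.6506


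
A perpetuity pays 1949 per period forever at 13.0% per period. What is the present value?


PV = PMT / i
= 1949 / 0.13
= 14992.3077


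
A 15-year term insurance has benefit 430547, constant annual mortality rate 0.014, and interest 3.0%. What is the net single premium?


NSP = benefit * sum_{k=0}^{n-1} k_p_x * q * v^(k+1)
With constant q=0.014, v=0.970874
Sum = 0.152883
NSP = 430547 * 0.152883
= 65823.159


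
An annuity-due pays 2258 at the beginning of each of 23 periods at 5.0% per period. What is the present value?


PV_due = PMT * (1-(1+i)^(-n))/i * (1+i)
PV_immediate = 30457.1998
PV_due = 30457.1998 * 1.05
= 31980.0598


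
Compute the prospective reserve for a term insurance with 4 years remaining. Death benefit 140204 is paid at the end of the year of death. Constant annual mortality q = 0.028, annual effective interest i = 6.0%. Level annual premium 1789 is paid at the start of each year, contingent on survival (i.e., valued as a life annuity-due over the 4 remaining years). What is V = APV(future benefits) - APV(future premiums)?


v = 1/(1+i) = 0.943396
APV(future benefits) per unit = sum_{k=0}^{3} k_p_x * q * v^(k+1) = 0.093216
APV(future benefits) = 140204 * 0.093216 = 13069.2254
Life annuity-due factor ä_{x:4} = sum_{k=0}^{3} k_p_x * v^k = 3.528883
APV(future premiums) = 1789 * 3.528883 = 6313.1719
V = 13069.2254 - 6313.1719
= 6756.0534


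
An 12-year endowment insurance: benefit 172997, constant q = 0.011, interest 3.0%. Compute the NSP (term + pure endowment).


Term component = 17906.5216
Pure endowment = 12_p_x * v^12 * benefit = 0.8757 * 0.70138 * 172997 = 106254.5104
NSP = 124161.032


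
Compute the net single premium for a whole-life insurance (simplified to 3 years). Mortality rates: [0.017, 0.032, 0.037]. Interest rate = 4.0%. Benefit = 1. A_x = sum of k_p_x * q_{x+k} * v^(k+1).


v = 0.961538
Year 0: k_p_x=1.0, q=0.017, term=0.016346
Year 1: k_p_x=0.983, q=0.032, term=0.029083
Year 2: k_p_x=0.951544, q=0.037, term=0.031299
A_x = 0.0767


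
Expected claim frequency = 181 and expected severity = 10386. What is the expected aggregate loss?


E[S] = E[N] * E[X]
= 181 * 10386
= 1.8799e+06


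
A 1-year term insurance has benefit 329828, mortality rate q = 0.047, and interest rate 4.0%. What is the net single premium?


NSP = benefit * q * v
v = 1/(1+i) = 0.961538
NSP = 329828 * 0.047 * 0.961538
= 14905.6885


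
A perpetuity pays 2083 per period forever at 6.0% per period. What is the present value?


PV = PMT / i
= 2083 / 0.06
= 34716.6667


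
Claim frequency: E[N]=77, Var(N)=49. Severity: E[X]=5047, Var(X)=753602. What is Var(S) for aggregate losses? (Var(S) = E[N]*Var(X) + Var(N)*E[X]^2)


Var(S) = E[N]*Var(X) + Var(N)*E[X]^2
= 77*753602 + 49*5047^2
= 58027354 + 1248138241
= 1.3062e+09


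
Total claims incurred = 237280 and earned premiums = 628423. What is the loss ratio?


Loss ratio = claims / premiums
= 237280 / 628423
= 0.3776


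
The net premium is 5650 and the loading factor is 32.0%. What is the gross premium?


Gross = net * (1 + loading)
= 5650 * (1 + 0.32)
= 5650 * 1.32
= 7458.0


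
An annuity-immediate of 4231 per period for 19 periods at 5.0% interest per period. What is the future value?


FV = PMT * ((1+i)^n - 1) / i
= 4231 * ((1.05)^19 - 1) / 0.05
= 4231 * (2.52695 - 1) / 0.05
= 129210.5255


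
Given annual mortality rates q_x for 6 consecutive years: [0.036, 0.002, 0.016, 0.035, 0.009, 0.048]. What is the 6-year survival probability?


p_k = 1 - q_k for each year
Survival = product of (1 - q_k)
= 0.964 * 0.998 * 0.984 * 0.965 * 0.991 * 0.952
= 0.8619


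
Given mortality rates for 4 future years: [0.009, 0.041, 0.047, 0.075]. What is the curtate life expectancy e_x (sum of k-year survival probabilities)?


e_x = sum_{k=1}^{n} k_p_x
k_p_x values:
  1_p_x = 0.991
  2_p_x = 0.950369
  3_p_x = 0.905702
  4_p_x = 0.837774
e_x = 3.6848


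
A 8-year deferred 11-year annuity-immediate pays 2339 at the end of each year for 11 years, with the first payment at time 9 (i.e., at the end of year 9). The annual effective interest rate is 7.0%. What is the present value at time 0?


PV at time 8 of the 11-year annuity-immediate:
a_n = 2339 * (1-(1+0.07)^(-11))/0.07 = 17539.3993
Discount back 8 years to time 0:
PV = 17539.3993 * (1+0.07)^(-8)
= 17539.3993 * 0.582009
= 10208.0901


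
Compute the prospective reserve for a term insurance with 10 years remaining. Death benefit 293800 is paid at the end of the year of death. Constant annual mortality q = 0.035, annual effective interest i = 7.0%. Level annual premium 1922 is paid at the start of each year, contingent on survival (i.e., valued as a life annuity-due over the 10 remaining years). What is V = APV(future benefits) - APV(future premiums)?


v = 1/(1+i) = 0.934579
APV(future benefits) per unit = sum_{k=0}^{9} k_p_x * q * v^(k+1) = 0.214671
APV(future benefits) = 293800 * 0.214671 = 63070.242
Life annuity-due factor ä_{x:10} = sum_{k=0}^{9} k_p_x * v^k = 6.562789
APV(future premiums) = 1922 * 6.562789 = 12613.6804
V = 63070.242 - 12613.6804
= 50456.5616


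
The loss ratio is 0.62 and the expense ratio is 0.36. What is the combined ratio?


Combined ratio = loss ratio + expense ratio
= 0.62 + 0.36
= 0.98


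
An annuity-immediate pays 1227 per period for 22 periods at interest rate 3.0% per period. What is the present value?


PV = PMT * (1 - (1+i)^(-n)) / i
= 1227 * (1 - (1+0.03)^(-22)) / 0.03
= 1227 * (1 - 0.521893) / 0.03
= 1227 * 15.936917
= 19554.5967


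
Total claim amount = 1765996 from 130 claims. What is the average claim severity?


severity = total / number
= 1765996 / 130
= 13584.5846


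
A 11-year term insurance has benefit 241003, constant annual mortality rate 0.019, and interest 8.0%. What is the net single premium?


NSP = benefit * sum_{k=0}^{n-1} k_p_x * q * v^(k+1)
With constant q=0.019, v=0.925926
Sum = 0.125267
NSP = 241003 * 0.125267
= 30189.6584


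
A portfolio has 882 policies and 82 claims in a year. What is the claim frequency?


frequency = claims / policies
= 82 / 882
= 0.093


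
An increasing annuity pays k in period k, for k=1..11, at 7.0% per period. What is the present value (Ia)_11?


(Ia)_n = sum_{k=1}^{n} k * v^k, v = 1/(1+i)
v = 0.934579
Sum computed term by term:
(Ia)_11 = 39.9652


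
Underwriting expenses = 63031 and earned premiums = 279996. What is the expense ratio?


Expense ratio = expenses / premiums
= 63031 / 279996
= 0.2251


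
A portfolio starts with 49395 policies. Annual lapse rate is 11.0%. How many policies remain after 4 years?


remaining = initial * (1 - lapse)^years
= 49395 * (1 - 0.11)^4
= 49395 * 0.627422
= 30991.5299


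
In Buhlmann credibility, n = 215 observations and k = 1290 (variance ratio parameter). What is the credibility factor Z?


Z = n / (n + k)
= 215 / (215 + 1290)
= 215 / 1505
= 0.1429


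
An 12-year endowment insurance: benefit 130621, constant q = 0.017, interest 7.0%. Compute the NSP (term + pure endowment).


Term component = 16298.3637
Pure endowment = 12_p_x * v^12 * benefit = 0.814033 * 0.444012 * 130621 = 47211.7269
NSP = 63510.0906


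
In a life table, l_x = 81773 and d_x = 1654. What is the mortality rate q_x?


q_x = d_x / l_x
= 1654 / 81773
= 0.0202


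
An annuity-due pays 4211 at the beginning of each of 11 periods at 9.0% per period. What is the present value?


PV_due = PMT * (1-(1+i)^(-n))/i * (1+i)
PV_immediate = 28656.6574
PV_due = 28656.6574 * 1.09
= 31235.7566


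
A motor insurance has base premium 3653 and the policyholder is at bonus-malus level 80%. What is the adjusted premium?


adjusted = base * BM_level / 100
= 3653 * 80 / 100
= 3653 * 0.8
= 2922.4


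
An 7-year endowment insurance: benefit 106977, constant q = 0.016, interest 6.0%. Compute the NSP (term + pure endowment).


Term component = 9142.542
Pure endowment = 7_p_x * v^7 * benefit = 0.893235 * 0.665057 * 106977 = 63549.9257
NSP = 72692.4676


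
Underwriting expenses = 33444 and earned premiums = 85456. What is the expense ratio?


Expense ratio = expenses / premiums
= 33444 / 85456
= 0.3914


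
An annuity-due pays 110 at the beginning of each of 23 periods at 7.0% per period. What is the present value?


PV_due = PMT * (1-(1+i)^(-n))/i * (1+i)
PV_immediate = 1239.9406
PV_due = 1239.9406 * 1.07
= 1326.7365


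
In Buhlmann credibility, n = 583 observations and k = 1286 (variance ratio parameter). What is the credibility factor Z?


Z = n / (n + k)
= 583 / (583 + 1286)
= 583 / 1869
= 0.3119


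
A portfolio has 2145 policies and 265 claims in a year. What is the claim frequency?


frequency = claims / policies
= 265 / 2145
= 0.1235


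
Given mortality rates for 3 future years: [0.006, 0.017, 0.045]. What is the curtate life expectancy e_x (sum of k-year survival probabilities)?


e_x = sum_{k=1}^{n} k_p_x
k_p_x values:
  1_p_x = 0.994
  2_p_x = 0.977102
  3_p_x = 0.933132
e_x = 2.9042


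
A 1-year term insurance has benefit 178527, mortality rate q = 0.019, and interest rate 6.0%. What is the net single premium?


NSP = benefit * q * v
v = 1/(1+i) = 0.943396
NSP = 178527 * 0.019 * 0.943396
= 3200.0123


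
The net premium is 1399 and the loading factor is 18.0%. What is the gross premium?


Gross = net * (1 + loading)
= 1399 * (1 + 0.18)
= 1399 * 1.18
= 1650.82


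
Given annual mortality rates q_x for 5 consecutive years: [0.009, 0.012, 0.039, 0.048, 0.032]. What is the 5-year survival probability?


p_k = 1 - q_k for each year
Survival = product of (1 - q_k)
= 0.991 * 0.988 * 0.961 * 0.952 * 0.968
= 0.8671


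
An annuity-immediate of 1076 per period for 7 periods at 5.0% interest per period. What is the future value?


FV = PMT * ((1+i)^n - 1) / i
= 1076 * ((1.05)^7 - 1) / 0.05
= 1076 * (1.4071 - 1) / 0.05
= 8760.8011


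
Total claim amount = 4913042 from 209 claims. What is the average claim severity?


severity = total / number
= 4913042 / 209
= 23507.378


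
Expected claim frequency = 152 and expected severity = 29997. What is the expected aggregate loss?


E[S] = E[N] * E[X]
= 152 * 29997
= 4.5595e+06


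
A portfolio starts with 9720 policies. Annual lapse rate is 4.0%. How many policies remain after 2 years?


remaining = initial * (1 - lapse)^years
= 9720 * (1 - 0.04)^2
= 9720 * 0.9216
= 8957.952


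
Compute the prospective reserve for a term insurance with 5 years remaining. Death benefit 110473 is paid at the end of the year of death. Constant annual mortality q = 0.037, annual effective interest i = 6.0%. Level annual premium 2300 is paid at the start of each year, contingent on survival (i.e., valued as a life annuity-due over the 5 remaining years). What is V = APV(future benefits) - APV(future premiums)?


v = 1/(1+i) = 0.943396
APV(future benefits) per unit = sum_{k=0}^{4} k_p_x * q * v^(k+1) = 0.145378
APV(future benefits) = 110473 * 0.145378 = 16060.3469
Life annuity-due factor ä_{x:5} = sum_{k=0}^{4} k_p_x * v^k = 4.164884
APV(future premiums) = 2300 * 4.164884 = 9579.2333
V = 16060.3469 - 9579.2333
= 6481.1136


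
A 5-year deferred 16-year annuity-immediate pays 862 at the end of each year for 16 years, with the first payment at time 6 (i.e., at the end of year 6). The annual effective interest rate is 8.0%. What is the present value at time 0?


PV at time 5 of the 16-year annuity-immediate:
a_n = 862 * (1-(1+0.08)^(-16))/0.08 = 7629.8802
Discount back 5 years to time 0:
PV = 7629.8802 * (1+0.08)^(-5)
= 7629.8802 * 0.680583
= 5192.7683


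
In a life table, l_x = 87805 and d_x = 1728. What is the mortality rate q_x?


q_x = d_x / l_x
= 1728 / 87805
= 0.0197


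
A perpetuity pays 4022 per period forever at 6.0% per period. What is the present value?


PV = PMT / i
= 4022 / 0.06
= 67033.3333


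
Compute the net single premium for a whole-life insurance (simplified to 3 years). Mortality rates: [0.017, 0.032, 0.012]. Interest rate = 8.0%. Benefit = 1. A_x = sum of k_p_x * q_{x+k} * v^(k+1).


v = 0.925926
Year 0: k_p_x=1.0, q=0.017, term=0.015741
Year 1: k_p_x=0.983, q=0.032, term=0.026968
Year 2: k_p_x=0.951544, q=0.012, term=0.009064
A_x = 0.0518


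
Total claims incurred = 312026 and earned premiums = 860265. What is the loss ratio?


Loss ratio = claims / premiums
= 312026 / 860265
= 0.3627


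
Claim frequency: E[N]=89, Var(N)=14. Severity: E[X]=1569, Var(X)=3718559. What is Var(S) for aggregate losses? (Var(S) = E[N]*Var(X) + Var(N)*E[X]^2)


Var(S) = E[N]*Var(X) + Var(N)*E[X]^2
= 89*3718559 + 14*1569^2
= 330951751 + 34464654
= 3.6542e+08


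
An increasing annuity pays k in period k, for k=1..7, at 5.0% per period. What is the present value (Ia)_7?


(Ia)_n = sum_{k=1}^{n} k * v^k, v = 1/(1+i)
v = 0.952381
Sum computed term by term:
(Ia)_7 = 22.0185


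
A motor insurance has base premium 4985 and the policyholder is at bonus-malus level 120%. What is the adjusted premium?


adjusted = base * BM_level / 100
= 4985 * 120 / 100
= 4985 * 1.2
= 5982.0


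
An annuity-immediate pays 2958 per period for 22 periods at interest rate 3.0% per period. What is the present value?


PV = PMT * (1 - (1+i)^(-n)) / i
= 2958 * (1 - (1+0.03)^(-22)) / 0.03
= 2958 * (1 - 0.521893) / 0.03
= 2958 * 15.936917
= 47141.3994


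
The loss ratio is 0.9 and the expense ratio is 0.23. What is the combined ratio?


Combined ratio = loss ratio + expense ratio
= 0.9 + 0.23
= 1.13


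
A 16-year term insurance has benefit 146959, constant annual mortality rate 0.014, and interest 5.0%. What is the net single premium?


NSP = benefit * sum_{k=0}^{n-1} k_p_x * q * v^(k+1)
With constant q=0.014, v=0.952381
Sum = 0.138776
NSP = 146959 * 0.138776
= 20394.3525
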